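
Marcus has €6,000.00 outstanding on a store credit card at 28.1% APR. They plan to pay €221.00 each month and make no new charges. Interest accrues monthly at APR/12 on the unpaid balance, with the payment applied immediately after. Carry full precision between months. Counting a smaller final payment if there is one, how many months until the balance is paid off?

44 payments

Monthly rate r = 28.1%/12 = 2.34167% = 0.0234167.
Recurrence: B ← B·(1+r) − €221.00.
Month 1: interest €140.50; balance after payment €5,919.50.
Month 2: interest €138.61; balance after payment €5,837.11.
Closed form: n = −ln(1 − rB₀/P)/ln(1+r) = −ln(0.36425)/ln(1.02342) ≈ 43.631, so the balance reaches zero during payment 44.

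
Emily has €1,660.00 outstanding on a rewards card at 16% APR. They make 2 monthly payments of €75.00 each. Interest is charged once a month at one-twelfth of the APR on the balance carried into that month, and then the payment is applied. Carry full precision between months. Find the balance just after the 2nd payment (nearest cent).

Monthly rate r = 16%/12 = 1.33333% = 0.0133333.
Each month: B ← B·(1+r) − €75.00.
Month 1: interest €22.13; balance after payment €1,607.13.
Month 2: interest €21.43; balance after payment €1,553.56.

€1,553.56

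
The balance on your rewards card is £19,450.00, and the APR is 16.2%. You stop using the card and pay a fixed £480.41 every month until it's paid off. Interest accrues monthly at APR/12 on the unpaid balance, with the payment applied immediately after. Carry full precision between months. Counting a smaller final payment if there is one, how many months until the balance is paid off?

Monthly rate r = 16.2%/12 = 1.35% = 0.0135.
Recurrence: B ← B·(1+r) − £480.41.
Month 1: interest £262.57; balance after payment £19,232.17.
Month 2: interest £259.63; balance after payment £19,011.39.
Closed form: n = −ln(1 − rB₀/P)/ln(1+r) = −ln(0.45344)/ln(1.0135) ≈ 58.980, so the balance reaches zero during payment 59.

59 payments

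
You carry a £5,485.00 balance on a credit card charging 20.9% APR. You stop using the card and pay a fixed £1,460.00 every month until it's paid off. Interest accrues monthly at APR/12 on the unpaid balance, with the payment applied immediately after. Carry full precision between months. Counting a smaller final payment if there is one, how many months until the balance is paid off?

Monthly rate r = 20.9%/12 = 1.74167% = 0.0174167.
Recurrence: B ← B·(1+r) − £1,460.00.
Month 1: interest £95.53; balance after payment £4,120.53.
Month 2: interest £71.77; balance after payment £2,732.30.
Month 3: interest £47.59; balance after payment £1,319.88.
Month 4: interest £22.99; balance after payment £0.00.

4 months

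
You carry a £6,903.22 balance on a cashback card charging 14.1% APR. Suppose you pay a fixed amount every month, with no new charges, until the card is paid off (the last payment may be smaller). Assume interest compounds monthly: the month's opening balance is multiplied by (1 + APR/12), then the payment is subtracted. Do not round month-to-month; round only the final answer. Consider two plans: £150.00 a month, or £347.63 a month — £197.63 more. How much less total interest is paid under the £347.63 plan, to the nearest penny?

£2,085.13

Monthly rate r = 14.1%/12 = 1.175% = 0.01175.
At £150.00/mo: n = ⌈−ln(1 − rB₀/P)/ln(1+r)⌉ = 67 payments (last £92.48); total interest = total paid − £6,903.22 = £3,089.26.
At £347.63/mo: 23 payments (last £259.49); total interest £1,004.13.
Interest saved = £3,089.26 − £1,004.13 = £2,085.13.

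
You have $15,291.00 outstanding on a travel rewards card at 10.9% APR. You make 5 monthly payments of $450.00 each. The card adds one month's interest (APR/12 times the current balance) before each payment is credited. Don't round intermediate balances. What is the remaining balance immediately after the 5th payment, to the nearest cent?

Monthly rate r = 10.9%/12 = 0.908333% = 0.00908333.
Each month: B ← B·(1+r) − $450.00.
Month 1: interest $138.89; balance after payment $14,979.89.
Month 2: interest $136.07; balance after payment $14,665.96.
Month 3: interest $133.22; balance after payment $14,349.18.
Month 4: interest $130.34; balance after payment $14,029.51.
Month 5: interest $127.43; balance after payment $13,706.95.

$13,706.95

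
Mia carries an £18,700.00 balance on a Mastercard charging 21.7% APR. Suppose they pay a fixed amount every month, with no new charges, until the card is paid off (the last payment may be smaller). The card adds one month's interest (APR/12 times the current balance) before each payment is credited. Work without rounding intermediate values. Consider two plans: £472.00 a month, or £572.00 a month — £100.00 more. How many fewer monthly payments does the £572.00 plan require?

Monthly rate r = 21.7%/12 = 1.80833% = 0.0180833.
At £472.00/mo: n = ⌈−ln(1 − rB₀/P)/ln(1+r)⌉ = 71 payments (last £153.61); total interest = total paid − £18,700.00 = £14,493.61.
At £572.00/mo: 50 payments (last £521.54); total interest £9,849.54.
Payments saved = 71 − 50 = 21.

21 fewer payments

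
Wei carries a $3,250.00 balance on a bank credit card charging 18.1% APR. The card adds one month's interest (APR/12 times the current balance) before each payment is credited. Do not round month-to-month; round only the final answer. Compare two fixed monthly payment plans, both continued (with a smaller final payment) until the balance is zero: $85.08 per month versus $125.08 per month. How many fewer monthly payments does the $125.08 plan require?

24 fewer payments

Monthly rate r = 18.1%/12 = 1.50833% = 0.0150833.
At $85.08/mo: n = ⌈−ln(1 − rB₀/P)/ln(1+r)⌉ = 58 payments (last $29.13); total interest = total paid − $3,250.00 = $1,628.69.
At $125.08/mo: 34 payments (last $28.64); total interest $906.28.
Payments saved = 58 − 34 = 24.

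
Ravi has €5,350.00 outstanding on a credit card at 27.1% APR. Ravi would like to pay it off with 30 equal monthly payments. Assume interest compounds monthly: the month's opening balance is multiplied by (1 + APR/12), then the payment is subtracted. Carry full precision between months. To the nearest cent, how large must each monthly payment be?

Monthly rate r = 27.1%/12 = 2.25833% = 0.0225833.
Level-payment amortization: P = B₀·r / (1 − (1+r)^(−n)) = 5350.00·0.0225833 / (1 − 1.02258^(−30)).
Denominator 1 − (1+r)^(−30) = 0.488272569.
P = 120.821 / 0.488272569 ≈ 247.45.

€247.45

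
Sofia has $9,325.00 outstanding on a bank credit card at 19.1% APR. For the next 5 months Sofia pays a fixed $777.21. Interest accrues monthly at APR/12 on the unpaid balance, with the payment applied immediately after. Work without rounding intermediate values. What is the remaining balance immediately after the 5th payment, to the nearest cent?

$6,079.38

Monthly rate r = 19.1%/12 = 1.59167% = 0.0159167.
Each month: B ← B·(1+r) − $777.21.
Month 1: interest $148.42; balance after payment $8,696.21.
Month 2: interest $138.41; balance after payment $8,057.42.
Month 3: interest $128.25; balance after payment $7,408.45.
Month 4: interest $117.92; balance after payment $6,749.16.
Month 5: interest $107.42; balance after payment $6,079.38.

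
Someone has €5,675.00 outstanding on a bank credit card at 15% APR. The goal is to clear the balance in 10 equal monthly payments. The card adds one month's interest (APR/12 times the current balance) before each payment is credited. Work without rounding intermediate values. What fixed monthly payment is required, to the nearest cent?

Monthly rate r = 15%/12 = 1.25% = 0.0125.
Level-payment amortization: P = B₀·r / (1 − (1+r)^(−n)) = 5675.00·0.0125 / (1 − 1.0125^(−10)).
Denominator 1 − (1+r)^(−10) = 0.116819074.
P = 70.9375 / 0.116819074 ≈ 607.24.

€607.24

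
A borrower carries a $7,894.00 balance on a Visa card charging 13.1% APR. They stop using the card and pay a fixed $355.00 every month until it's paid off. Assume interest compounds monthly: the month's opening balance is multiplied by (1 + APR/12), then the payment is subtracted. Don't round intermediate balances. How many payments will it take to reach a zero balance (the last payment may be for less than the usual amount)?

Monthly rate r = 13.1%/12 = 1.09167% = 0.0109167.
Recurrence: B ← B·(1+r) − $355.00.
Month 1: interest $86.18; balance after payment $7,625.18.
Month 2: interest $83.24; balance after payment $7,353.42.
Closed form: n = −ln(1 − rB₀/P)/ln(1+r) = −ln(0.75725)/ln(1.01092) ≈ 25.610, so the balance reaches zero during payment 26.

26 payments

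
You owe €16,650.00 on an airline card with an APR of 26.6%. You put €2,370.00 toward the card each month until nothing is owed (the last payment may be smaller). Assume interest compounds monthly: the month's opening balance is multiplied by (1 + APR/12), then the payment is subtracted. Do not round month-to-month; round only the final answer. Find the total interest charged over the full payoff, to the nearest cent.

Monthly rate r = 26.6%/12 = 2.21667% = 0.0221667.
Payoff takes n = ⌈−ln(1 − rB₀/P)/ln(1+r)⌉ = ⌈7.721⌉ = 8 payments; the last is €1,714.08.
Total paid = 7·€2,370.00 + €1,714.08 = €18,304.08.
Total interest = total paid − principal = €18,304.08 − €16,650.00 = €1,654.08.

€1,654.08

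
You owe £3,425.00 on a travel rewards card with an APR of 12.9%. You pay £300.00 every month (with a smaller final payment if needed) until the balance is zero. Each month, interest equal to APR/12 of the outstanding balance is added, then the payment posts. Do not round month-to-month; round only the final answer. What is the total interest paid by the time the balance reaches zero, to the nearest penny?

£249.03

Monthly rate r = 12.9%/12 = 1.075% = 0.01075.
Payoff takes n = ⌈−ln(1 − rB₀/P)/ln(1+r)⌉ = ⌈12.246⌉ = 13 payments; the last is £74.03.
Total paid = 12·£300.00 + £74.03 = £3,674.03.
Total interest = total paid − principal = £3,674.03 − £3,425.00 = £249.03.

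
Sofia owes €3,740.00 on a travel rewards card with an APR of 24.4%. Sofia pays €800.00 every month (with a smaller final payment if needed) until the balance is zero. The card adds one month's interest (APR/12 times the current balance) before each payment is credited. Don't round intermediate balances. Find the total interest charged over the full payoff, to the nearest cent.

Monthly rate r = 24.4%/12 = 2.03333% = 0.0203333.
Payoff takes n = ⌈−ln(1 − rB₀/P)/ln(1+r)⌉ = ⌈4.962⌉ = 5 payments; the last is €770.01.
Total paid = 4·€800.00 + €770.01 = €3,970.01.
Total interest = total paid − principal = €3,970.01 − €3,740.00 = €230.01.

€230.01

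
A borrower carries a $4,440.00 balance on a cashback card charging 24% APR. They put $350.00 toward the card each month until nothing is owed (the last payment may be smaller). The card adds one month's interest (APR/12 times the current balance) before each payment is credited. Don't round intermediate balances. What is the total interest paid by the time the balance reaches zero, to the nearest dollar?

Monthly rate r = 24%/12 = 2% = 0.02.
Payoff takes n = ⌈−ln(1 − rB₀/P)/ln(1+r)⌉ = ⌈14.778⌉ = 15 payments; the last is $272.96.
Total paid = 14·$350.00 + $272.96 = $5,172.96.
Total interest = total paid − principal = $5,172.96 − $4,440.00 = $732.96.

$733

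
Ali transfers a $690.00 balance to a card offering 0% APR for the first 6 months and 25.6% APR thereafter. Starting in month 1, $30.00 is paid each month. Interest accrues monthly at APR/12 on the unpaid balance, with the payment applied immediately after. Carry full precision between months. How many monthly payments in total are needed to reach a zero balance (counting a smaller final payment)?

Promo months 1–6 at r₀ = 0%/12 = 0; months 7+ at r₁ = 25.6%/12 = 0.0213333.
After month 6 (no interest yet): B = $690.00 − 6·$30.00 = $510.00.
Then at r₁ with $30.00/mo: n₂ = −ln(1 − r₁·B/P)/ln(1+r₁) ≈ 21.34 → 22 more payments.

28 months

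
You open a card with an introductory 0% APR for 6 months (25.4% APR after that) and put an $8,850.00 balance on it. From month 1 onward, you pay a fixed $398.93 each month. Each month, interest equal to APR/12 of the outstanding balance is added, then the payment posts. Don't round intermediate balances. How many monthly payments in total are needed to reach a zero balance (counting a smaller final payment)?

Promo months 1–6 at r₀ = 0%/12 = 0; months 7+ at r₁ = 25.4%/12 = 0.0211667.
After month 6 (no interest yet): B = $8,850.00 − 6·$398.93 = $6,456.42.
Then at r₁ with $398.93/mo: n₂ = −ln(1 − r₁·B/P)/ln(1+r₁) ≈ 20.02 → 21 more payments.

27 months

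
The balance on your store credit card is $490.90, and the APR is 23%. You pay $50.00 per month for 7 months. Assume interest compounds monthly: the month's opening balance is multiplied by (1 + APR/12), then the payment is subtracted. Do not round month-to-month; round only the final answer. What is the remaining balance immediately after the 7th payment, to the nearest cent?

$189.89

Monthly rate r = 23%/12 = 1.91667% = 0.0191667.
Each month: B ← B·(1+r) − $50.00.
Month 1: interest $9.41; balance after payment $450.31.
Month 2: interest $8.63; balance after payment $408.94.
Month 3: interest $7.84; balance after payment $366.78.
Month 4: interest $7.03; balance after payment $323.81.
Month 5: interest $6.21; balance after payment $280.01.
Month 6: interest $5.37; balance after payment $235.38.
Month 7: interest $4.51; balance after payment $189.89.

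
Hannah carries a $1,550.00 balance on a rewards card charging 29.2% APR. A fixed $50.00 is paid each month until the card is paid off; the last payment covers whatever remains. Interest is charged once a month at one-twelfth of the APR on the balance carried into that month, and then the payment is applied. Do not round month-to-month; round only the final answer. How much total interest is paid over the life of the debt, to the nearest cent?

$1,369.58

Monthly rate r = 29.2%/12 = 2.43333% = 0.0243333.
Payoff takes n = ⌈−ln(1 − rB₀/P)/ln(1+r)⌉ = ⌈58.389⌉ = 59 payments; the last is $19.58.
Total paid = 58·$50.00 + $19.58 = $2,919.58.
Total interest = total paid − principal = $2,919.58 − $1,550.00 = $1,369.58.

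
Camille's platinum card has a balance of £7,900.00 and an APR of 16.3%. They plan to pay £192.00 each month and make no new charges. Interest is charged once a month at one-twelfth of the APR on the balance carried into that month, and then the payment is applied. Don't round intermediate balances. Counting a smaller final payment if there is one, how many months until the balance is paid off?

61 months

Monthly rate r = 16.3%/12 = 1.35833% = 0.0135833.
Recurrence: B ← B·(1+r) − £192.00.
Month 1: interest £107.31; balance after payment £7,815.31.
Month 2: interest £106.16; balance after payment £7,729.47.
Closed form: n = −ln(1 − rB₀/P)/ln(1+r) = −ln(0.4411)/ln(1.01358) ≈ 60.664, so the balance reaches zero during payment 61.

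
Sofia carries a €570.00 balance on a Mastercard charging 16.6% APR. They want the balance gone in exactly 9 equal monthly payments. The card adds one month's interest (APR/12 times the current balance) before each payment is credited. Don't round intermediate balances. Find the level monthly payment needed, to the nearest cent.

Monthly rate r = 16.6%/12 = 1.38333% = 0.0138333.
Level-payment amortization: P = B₀·r / (1 − (1+r)^(−n)) = 570.00·0.0138333 / (1 − 1.01383^(−9)).
Denominator 1 − (1+r)^(−9) = 0.116308037.
P = 7.885 / 0.116308037 ≈ 67.79.

€67.79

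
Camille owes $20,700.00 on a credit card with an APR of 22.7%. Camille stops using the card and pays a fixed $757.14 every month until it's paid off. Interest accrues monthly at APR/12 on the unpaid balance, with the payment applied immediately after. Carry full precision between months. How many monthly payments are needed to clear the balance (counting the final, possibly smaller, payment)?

39 payments

Monthly rate r = 22.7%/12 = 1.89167% = 0.0189167.
Recurrence: B ← B·(1+r) − $757.14.
Month 1: interest $391.57; balance after payment $20,334.44.
Month 2: interest $384.66; balance after payment $19,961.95.
Closed form: n = −ln(1 − rB₀/P)/ln(1+r) = −ln(0.48282)/ln(1.01892) ≈ 38.853, so the balance reaches zero during payment 39.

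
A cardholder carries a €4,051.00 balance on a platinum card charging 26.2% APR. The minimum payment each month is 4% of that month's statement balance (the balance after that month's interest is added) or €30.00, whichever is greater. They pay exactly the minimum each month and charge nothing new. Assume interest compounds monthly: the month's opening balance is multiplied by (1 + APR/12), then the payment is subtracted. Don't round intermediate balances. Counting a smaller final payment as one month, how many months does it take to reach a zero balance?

Monthly rate r = 26.2%/12 = 2.18333% = 0.0218333.
While 4% of the post-interest balance exceeds €30.00, each month B ← (B·(1+r))·(1 − 0.04), i.e. B shrinks by the factor (1+r)·0.96 = 0.98096.
This holds for months 1–89. Entering month 90 the balance is €732.03; 4% of the post-interest balance is now below €30.00, so the flat €30.00 minimum applies from here.
From month 90 a fixed €30.00 at rate r clears €732.03 in 36 more payments. Total: 89 + 36 = 125 months.

125 months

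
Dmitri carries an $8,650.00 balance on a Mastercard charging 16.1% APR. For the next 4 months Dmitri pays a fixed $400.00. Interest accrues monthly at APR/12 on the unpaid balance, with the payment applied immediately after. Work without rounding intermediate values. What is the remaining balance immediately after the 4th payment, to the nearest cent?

$7,491.15

Monthly rate r = 16.1%/12 = 1.34167% = 0.0134167.
Each month: B ← B·(1+r) − $400.00.
Month 1: interest $116.05; balance after payment $8,366.05.
Month 2: interest $112.24; balance after payment $8,078.30.
Month 3: interest $108.38; balance after payment $7,786.68.
Month 4: interest $104.47; balance after payment $7,491.15.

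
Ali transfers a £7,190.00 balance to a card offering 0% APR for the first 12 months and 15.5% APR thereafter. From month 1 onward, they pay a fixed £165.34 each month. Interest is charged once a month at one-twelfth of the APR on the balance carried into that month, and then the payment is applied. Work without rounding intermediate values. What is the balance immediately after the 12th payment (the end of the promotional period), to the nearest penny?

Promo months 1–12 at r₀ = 0%/12 = 0; months 13+ at r₁ = 15.5%/12 = 0.0129167.
After month 12 (no interest yet): B = £7,190.00 − 12·£165.34 = £5,205.92.

£5,205.92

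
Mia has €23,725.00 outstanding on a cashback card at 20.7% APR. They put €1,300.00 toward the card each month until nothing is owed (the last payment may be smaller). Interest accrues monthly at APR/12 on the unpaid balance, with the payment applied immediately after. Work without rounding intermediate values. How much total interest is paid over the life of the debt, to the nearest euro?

Monthly rate r = 20.7%/12 = 1.725% = 0.01725.
Payoff takes n = ⌈−ln(1 − rB₀/P)/ln(1+r)⌉ = ⌈22.105⌉ = 23 payments; the last is €137.77.
Total paid = 22·€1,300.00 + €137.77 = €28,737.77.
Total interest = total paid − principal = €28,737.77 − €23,725.00 = €5,012.77.

€5,013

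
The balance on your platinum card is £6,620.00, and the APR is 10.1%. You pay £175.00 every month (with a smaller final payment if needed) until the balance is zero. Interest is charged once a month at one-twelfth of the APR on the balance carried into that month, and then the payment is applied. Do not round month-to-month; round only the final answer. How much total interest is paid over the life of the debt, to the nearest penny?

£1,383.20

Monthly rate r = 10.1%/12 = 0.841667% = 0.00841667.
Payoff takes n = ⌈−ln(1 − rB₀/P)/ln(1+r)⌉ = ⌈45.732⌉ = 46 payments; the last is £128.20.
Total paid = 45·£175.00 + £128.20 = £8,003.20.
Total interest = total paid − principal = £8,003.20 − £6,620.00 = £1,383.20.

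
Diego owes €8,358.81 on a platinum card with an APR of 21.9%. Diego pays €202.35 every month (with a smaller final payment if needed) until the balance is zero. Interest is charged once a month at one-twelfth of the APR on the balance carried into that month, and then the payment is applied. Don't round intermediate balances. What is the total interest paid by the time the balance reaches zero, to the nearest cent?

€7,327.42

Monthly rate r = 21.9%/12 = 1.825% = 0.01825.
Payoff takes n = ⌈−ln(1 − rB₀/P)/ln(1+r)⌉ = ⌈77.518⌉ = 78 payments; the last is €105.28.
Total paid = 77·€202.35 + €105.28 = €15,686.23.
Total interest = total paid − principal = €15,686.23 − €8,358.81 = €7,327.42.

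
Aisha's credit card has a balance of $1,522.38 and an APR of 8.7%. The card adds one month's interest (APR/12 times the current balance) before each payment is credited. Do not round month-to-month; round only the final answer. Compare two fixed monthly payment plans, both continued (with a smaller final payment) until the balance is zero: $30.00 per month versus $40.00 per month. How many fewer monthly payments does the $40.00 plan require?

19 fewer payments

Monthly rate r = 8.7%/12 = 0.725% = 0.00725.
At $30.00/mo: n = ⌈−ln(1 − rB₀/P)/ln(1+r)⌉ = 64 payments (last $15.06); total interest = total paid − $1,522.38 = $382.68.
At $40.00/mo: 45 payments (last $27.83); total interest $265.45.
Payments saved = 64 − 45 = 19.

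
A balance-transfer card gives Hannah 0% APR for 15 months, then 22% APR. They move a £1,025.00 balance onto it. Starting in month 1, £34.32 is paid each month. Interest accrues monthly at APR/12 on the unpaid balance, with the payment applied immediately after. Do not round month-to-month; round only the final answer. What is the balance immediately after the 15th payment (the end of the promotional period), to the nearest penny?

Promo months 1–15 at r₀ = 0%/12 = 0; months 16+ at r₁ = 22%/12 = 0.0183333.
After month 15 (no interest yet): B = £1,025.00 − 15·£34.32 = £510.20.

£510.20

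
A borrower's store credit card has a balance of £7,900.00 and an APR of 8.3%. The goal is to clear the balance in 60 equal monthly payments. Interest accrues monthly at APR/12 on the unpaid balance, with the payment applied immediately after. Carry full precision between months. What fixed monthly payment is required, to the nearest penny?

£161.32

Monthly rate r = 8.3%/12 = 0.691667% = 0.00691667.
Level-payment amortization: P = B₀·r / (1 − (1+r)^(−n)) = 7900.00·0.00691667 / (1 − 1.00692^(−60)).
Denominator 1 − (1+r)^(−60) = 0.338715667.
P = 54.6417 / 0.338715667 ≈ 161.32.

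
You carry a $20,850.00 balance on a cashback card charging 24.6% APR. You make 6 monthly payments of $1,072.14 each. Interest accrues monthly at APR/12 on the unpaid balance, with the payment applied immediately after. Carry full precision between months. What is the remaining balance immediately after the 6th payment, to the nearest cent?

Monthly rate r = 24.6%/12 = 2.05% = 0.0205.
Each month: B ← B·(1+r) − $1,072.14.
Month 1: interest $427.43; balance after payment $20,205.28.
Month 2: interest $414.21; balance after payment $19,547.35.
Month 3: interest $400.72; balance after payment $18,875.93.
Month 4: interest $386.96; balance after payment $18,190.75.
Month 5: interest $372.91; balance after payment $17,491.52.
Month 6: interest $358.58; balance after payment $16,777.96.

$16,777.96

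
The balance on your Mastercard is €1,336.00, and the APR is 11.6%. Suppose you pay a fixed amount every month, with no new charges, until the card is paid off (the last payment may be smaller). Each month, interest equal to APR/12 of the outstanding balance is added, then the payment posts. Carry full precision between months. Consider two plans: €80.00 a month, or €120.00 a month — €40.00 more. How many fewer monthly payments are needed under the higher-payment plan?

7 fewer payments

Monthly rate r = 11.6%/12 = 0.966667% = 0.00966667.
At €80.00/mo: n = ⌈−ln(1 − rB₀/P)/ln(1+r)⌉ = 19 payments (last €24.17); total interest = total paid − €1,336.00 = €128.17.
At €120.00/mo: 12 payments (last €100.41); total interest €84.41.
Payments saved = 19 − 12 = 7.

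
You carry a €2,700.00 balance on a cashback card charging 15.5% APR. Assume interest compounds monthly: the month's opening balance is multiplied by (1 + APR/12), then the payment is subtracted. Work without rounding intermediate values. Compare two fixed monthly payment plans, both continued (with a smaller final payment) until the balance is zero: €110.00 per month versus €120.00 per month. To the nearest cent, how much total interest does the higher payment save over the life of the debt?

€57.77

Monthly rate r = 15.5%/12 = 1.29167% = 0.0129167.
At €110.00/mo: n = ⌈−ln(1 − rB₀/P)/ln(1+r)⌉ = 30 payments (last €78.50); total interest = total paid − €2,700.00 = €568.50.
At €120.00/mo: 27 payments (last €90.73); total interest €510.73.
Interest saved = €568.50 − €510.73 = €57.77.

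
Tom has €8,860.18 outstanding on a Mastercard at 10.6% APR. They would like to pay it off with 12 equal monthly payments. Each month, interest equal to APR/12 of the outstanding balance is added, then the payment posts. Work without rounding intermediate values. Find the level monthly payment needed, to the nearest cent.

Monthly rate r = 10.6%/12 = 0.883333% = 0.00883333.
Level-payment amortization: P = B₀·r / (1 − (1+r)^(−n)) = 8860.18·0.00883333 / (1 − 1.00883^(−12)).
Denominator 1 − (1+r)^(−12) = 0.100156637.
P = 78.2649 / 0.100156637 ≈ 781.43.

€781.43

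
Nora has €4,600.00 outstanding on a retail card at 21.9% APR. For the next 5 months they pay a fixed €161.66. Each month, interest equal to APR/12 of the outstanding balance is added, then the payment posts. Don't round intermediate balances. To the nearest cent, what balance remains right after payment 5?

Monthly rate r = 21.9%/12 = 1.825% = 0.01825.
Each month: B ← B·(1+r) − €161.66.
Month 1: interest €83.95; balance after payment €4,522.29.
Month 2: interest €82.53; balance after payment €4,443.16.
Month 3: interest €81.09; balance after payment €4,362.59.
Month 4: interest €79.62; balance after payment €4,280.55.
Month 5: interest €78.12; balance after payment €4,197.01.

€4,197.01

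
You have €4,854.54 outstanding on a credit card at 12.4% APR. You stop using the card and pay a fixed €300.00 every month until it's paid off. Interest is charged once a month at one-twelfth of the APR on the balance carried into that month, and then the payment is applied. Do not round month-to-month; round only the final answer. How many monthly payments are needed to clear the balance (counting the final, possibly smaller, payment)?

Monthly rate r = 12.4%/12 = 1.03333% = 0.0103333.
Recurrence: B ← B·(1+r) − €300.00.
Month 1: interest €50.16; balance after payment €4,604.70.
Month 2: interest €47.58; balance after payment €4,352.29.
Closed form: n = −ln(1 − rB₀/P)/ln(1+r) = −ln(0.83279)/ln(1.01033) ≈ 17.799, so the balance reaches zero during payment 18.

18 months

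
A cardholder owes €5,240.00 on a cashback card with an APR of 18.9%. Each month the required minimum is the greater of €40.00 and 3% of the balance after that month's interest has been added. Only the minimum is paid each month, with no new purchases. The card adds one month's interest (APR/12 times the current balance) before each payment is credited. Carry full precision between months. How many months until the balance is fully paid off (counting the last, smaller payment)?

Monthly rate r = 18.9%/12 = 1.575% = 0.01575.
While 3% of the post-interest balance exceeds €40.00, each month B ← (B·(1+r))·(1 − 0.03), i.e. B shrinks by the factor (1+r)·0.97 = 0.98528.
This holds for months 1–94. Entering month 95 the balance is €1,299.68; 3% of the post-interest balance is now below €40.00, so the flat €40.00 minimum applies from here.
From month 95 a fixed €40.00 at rate r clears €1,299.68 in 46 more payments. Total: 94 + 46 = 140 months.

140 months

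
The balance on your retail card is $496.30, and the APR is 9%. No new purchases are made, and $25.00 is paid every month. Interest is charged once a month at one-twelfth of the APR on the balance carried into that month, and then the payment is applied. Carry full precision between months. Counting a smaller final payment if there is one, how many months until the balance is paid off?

Monthly rate r = 9%/12 = 0.75% = 0.0075.
Recurrence: B ← B·(1+r) − $25.00.
Month 1: interest $3.72; balance after payment $475.02.
Month 2: interest $3.56; balance after payment $453.58.
Closed form: n = −ln(1 − rB₀/P)/ln(1+r) = −ln(0.85111)/ln(1.0075) ≈ 21.576, so the balance reaches zero during payment 22.

22 payments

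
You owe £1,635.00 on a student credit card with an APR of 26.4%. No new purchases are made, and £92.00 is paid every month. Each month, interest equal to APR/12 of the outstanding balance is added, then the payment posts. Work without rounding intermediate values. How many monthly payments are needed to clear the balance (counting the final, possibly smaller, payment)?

Monthly rate r = 26.4%/12 = 2.2% = 0.022.
Recurrence: B ← B·(1+r) − £92.00.
Month 1: interest £35.97; balance after payment £1,578.97.
Month 2: interest £34.74; balance after payment £1,521.71.
Closed form: n = −ln(1 − rB₀/P)/ln(1+r) = −ln(0.60902)/ln(1.022) ≈ 22.788, so the balance reaches zero during payment 23.

23 months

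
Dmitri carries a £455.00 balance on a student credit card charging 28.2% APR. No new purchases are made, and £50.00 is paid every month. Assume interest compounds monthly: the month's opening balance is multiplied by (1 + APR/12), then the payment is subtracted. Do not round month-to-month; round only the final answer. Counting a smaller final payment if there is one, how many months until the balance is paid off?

Monthly rate r = 28.2%/12 = 2.35% = 0.0235.
Recurrence: B ← B·(1+r) − £50.00.
Month 1: interest £10.69; balance after payment £415.69.
Month 2: interest £9.77; balance after payment £375.46.
Closed form: n = −ln(1 − rB₀/P)/ln(1+r) = −ln(0.78615)/ln(1.0235) ≈ 10.358, so the balance reaches zero during payment 11.

11 payments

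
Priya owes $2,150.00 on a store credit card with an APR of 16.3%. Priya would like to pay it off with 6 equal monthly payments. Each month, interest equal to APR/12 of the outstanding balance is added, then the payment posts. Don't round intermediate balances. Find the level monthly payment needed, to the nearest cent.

Monthly rate r = 16.3%/12 = 1.35833% = 0.0135833.
Level-payment amortization: P = B₀·r / (1 − (1+r)^(−n)) = 2150.00·0.0135833 / (1 − 1.01358^(−6)).
Denominator 1 − (1+r)^(−6) = 0.0777615267.
P = 29.2042 / 0.0777615267 ≈ 375.56.

$375.56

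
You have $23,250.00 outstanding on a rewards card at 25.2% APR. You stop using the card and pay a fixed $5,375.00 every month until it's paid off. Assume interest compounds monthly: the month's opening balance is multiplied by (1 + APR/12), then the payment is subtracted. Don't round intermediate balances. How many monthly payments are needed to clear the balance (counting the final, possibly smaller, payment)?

5 months

Monthly rate r = 25.2%/12 = 2.1% = 0.021.
Recurrence: B ← B·(1+r) − $5,375.00.
Month 1: interest $488.25; balance after payment $18,363.25.
Month 2: interest $385.63; balance after payment $13,373.88.
Month 3: interest $280.85; balance after payment $8,279.73.
Month 4: interest $173.87; balance after payment $3,078.60.
Month 5: interest $64.65; balance after payment $0.00.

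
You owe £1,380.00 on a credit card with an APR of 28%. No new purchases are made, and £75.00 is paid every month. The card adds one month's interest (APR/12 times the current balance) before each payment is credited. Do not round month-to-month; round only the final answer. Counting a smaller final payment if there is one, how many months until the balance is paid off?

25 payments

Monthly rate r = 28%/12 = 2.33333% = 0.0233333.
Recurrence: B ← B·(1+r) − £75.00.
Month 1: interest £32.20; balance after payment £1,337.20.
Month 2: interest £31.20; balance after payment £1,293.40.
Closed form: n = −ln(1 − rB₀/P)/ln(1+r) = −ln(0.57067)/ln(1.02333) ≈ 24.320, so the balance reaches zero during payment 25.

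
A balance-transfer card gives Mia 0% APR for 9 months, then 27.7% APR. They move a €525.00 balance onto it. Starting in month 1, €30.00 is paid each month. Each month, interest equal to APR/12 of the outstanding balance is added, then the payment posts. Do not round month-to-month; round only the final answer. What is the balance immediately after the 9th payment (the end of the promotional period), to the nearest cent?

€255.00

Promo months 1–9 at r₀ = 0%/12 = 0; months 10+ at r₁ = 27.7%/12 = 0.0230833.
After month 9 (no interest yet): B = €525.00 − 9·€30.00 = €255.00.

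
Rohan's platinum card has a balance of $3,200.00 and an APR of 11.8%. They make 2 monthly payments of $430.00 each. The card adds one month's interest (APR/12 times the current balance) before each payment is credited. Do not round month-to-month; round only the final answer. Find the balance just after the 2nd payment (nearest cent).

Monthly rate r = 11.8%/12 = 0.983333% = 0.00983333.
Each month: B ← B·(1+r) − $430.00.
Month 1: interest $31.47; balance after payment $2,801.47.
Month 2: interest $27.55; balance after payment $2,399.01.

$2,399.01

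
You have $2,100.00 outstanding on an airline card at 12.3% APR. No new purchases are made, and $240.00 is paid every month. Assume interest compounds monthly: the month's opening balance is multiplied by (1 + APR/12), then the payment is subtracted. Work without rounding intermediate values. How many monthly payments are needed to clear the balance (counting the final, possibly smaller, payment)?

10 payments

Monthly rate r = 12.3%/12 = 1.025% = 0.01025.
Recurrence: B ← B·(1+r) − $240.00.
Month 1: interest $21.53; balance after payment $1,881.53.
Month 2: interest $19.29; balance after payment $1,660.81.
Closed form: n = −ln(1 − rB₀/P)/ln(1+r) = −ln(0.91031)/ln(1.01025) ≈ 9.214, so the balance reaches zero during payment 10.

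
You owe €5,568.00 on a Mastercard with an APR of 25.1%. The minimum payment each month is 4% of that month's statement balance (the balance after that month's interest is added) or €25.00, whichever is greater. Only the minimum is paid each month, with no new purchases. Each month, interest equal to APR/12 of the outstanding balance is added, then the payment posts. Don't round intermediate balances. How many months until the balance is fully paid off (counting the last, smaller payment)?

Monthly rate r = 25.1%/12 = 2.09167% = 0.0209167.
While 4% of the post-interest balance exceeds €25.00, each month B ← (B·(1+r))·(1 − 0.04), i.e. B shrinks by the factor (1+r)·0.96 = 0.98008.
This holds for months 1–110. Entering month 111 the balance is €608.79; 4% of the post-interest balance is now below €25.00, so the flat €25.00 minimum applies from here.
From month 111 a fixed €25.00 at rate r clears €608.79 in 35 more payments. Total: 110 + 35 = 145 months.

145 months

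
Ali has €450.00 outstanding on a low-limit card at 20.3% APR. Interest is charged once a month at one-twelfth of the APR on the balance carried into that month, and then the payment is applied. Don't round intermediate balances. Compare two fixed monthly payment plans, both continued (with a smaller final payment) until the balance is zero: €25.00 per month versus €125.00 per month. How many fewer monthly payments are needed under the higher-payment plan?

Monthly rate r = 20.3%/12 = 1.69167% = 0.0169167.
At €25.00/mo: n = ⌈−ln(1 − rB₀/P)/ln(1+r)⌉ = 22 payments (last €16.21); total interest = total paid − €450.00 = €91.21.
At €125.00/mo: 4 payments (last €93.40); total interest €18.40.
Payments saved = 22 − 4 = 18.

18 fewer payments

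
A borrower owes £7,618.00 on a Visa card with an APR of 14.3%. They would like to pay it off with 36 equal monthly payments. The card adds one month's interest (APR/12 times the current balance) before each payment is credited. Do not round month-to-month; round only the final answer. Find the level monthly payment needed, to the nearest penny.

£261.48

Monthly rate r = 14.3%/12 = 1.19167% = 0.0119167.
Level-payment amortization: P = B₀·r / (1 − (1+r)^(−n)) = 7618.00·0.0119167 / (1 − 1.01192^(−36)).
Denominator 1 − (1+r)^(−36) = 0.347186635.
P = 90.7812 / 0.347186635 ≈ 261.48.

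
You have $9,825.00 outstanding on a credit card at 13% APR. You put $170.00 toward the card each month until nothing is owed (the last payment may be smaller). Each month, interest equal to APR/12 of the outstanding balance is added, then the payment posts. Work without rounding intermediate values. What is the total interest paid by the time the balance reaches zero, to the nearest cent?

$5,696.36

Monthly rate r = 13%/12 = 1.08333% = 0.0108333.
Payoff takes n = ⌈−ln(1 − rB₀/P)/ln(1+r)⌉ = ⌈91.301⌉ = 92 payments; the last is $51.36.
Total paid = 91·$170.00 + $51.36 = $15,521.36.
Total interest = total paid − principal = $15,521.36 − $9,825.00 = $5,696.36.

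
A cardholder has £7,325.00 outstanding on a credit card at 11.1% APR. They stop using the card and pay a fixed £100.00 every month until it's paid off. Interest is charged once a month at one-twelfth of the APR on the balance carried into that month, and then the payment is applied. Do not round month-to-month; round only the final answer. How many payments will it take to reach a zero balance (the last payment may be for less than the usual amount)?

Monthly rate r = 11.1%/12 = 0.925% = 0.00925.
Recurrence: B ← B·(1+r) − £100.00.
Month 1: interest £67.76; balance after payment £7,292.76.
Month 2: interest £67.46; balance after payment £7,260.21.
Closed form: n = −ln(1 − rB₀/P)/ln(1+r) = −ln(0.32244)/ln(1.00925) ≈ 122.927, so the balance reaches zero during payment 123.

123 payments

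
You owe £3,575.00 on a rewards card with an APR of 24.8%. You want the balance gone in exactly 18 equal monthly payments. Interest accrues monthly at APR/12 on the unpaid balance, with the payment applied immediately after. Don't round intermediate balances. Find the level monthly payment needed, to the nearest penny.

£239.86

Monthly rate r = 24.8%/12 = 2.06667% = 0.0206667.
Level-payment amortization: P = B₀·r / (1 − (1+r)^(−n)) = 3575.00·0.0206667 / (1 − 1.02067^(−18)).
Denominator 1 − (1+r)^(−18) = 0.30802687.
P = 73.8833 / 0.30802687 ≈ 239.86.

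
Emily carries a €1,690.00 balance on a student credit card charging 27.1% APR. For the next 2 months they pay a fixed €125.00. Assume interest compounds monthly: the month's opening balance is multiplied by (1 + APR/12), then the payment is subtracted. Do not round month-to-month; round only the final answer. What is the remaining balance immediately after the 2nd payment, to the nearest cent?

Monthly rate r = 27.1%/12 = 2.25833% = 0.0225833.
Each month: B ← B·(1+r) − €125.00.
Month 1: interest €38.17; balance after payment €1,603.17.
Month 2: interest €36.20; balance after payment €1,514.37.

€1,514.37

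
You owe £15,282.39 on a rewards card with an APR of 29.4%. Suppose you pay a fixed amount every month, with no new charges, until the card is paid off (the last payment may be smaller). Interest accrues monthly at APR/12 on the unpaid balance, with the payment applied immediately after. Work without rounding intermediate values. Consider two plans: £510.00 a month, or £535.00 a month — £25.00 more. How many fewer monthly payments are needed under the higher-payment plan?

5 fewer payments

Monthly rate r = 29.4%/12 = 2.45% = 0.0245.
At £510.00/mo: n = ⌈−ln(1 − rB₀/P)/ln(1+r)⌉ = 55 payments (last £375.94); total interest = total paid − £15,282.39 = £12,633.55.
At £535.00/mo: 50 payments (last £386.69); total interest £11,319.30.
Payments saved = 55 − 50 = 5.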